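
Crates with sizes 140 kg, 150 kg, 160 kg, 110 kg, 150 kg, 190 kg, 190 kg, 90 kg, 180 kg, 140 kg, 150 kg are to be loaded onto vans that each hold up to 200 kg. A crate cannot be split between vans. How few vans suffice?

Total = 190 + 190 + 180 + 160 + 150 + 150 + 150 + 140 + 140 + 110 + 90 = 1650 kg.
Lower bound: ⌈1650/200⌉ = 9 vans.
Also, 10 crates each exceed 100 kg, and no two of those can share a van, so at least 10 vans are needed.
A packing using 10 vans:
  van 1: 190 = 190
  van 2: 190 = 190
  van 3: 180 = 180
  van 4: 160 = 160
  van 5: 150 = 150
  van 6: 150 = 150
  van 7: 150 = 150
  van 8: 140 = 140
  van 9: 140 = 140
  van 10: 110 + 90 = 200
This matches the lower bound, so 10 is optimal.

10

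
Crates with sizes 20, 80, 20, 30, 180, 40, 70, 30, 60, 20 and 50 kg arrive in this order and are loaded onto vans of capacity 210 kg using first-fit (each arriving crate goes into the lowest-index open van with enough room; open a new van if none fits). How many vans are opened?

  20 → van 1 (new)  [load 20/210]
  80 → van 1  [load 100/210]
  20 → van 1  [load 120/210]
  30 → van 1  [load 150/210]
  180 → van 2 (new)  [load 180/210]
  40 → van 1  [load 190/210]
  70 → van 3 (new)  [load 70/210]
  30 → van 2  [load 210/210]
  60 → van 3  [load 130/210]
  20 → van 1  [load 210/210]
  50 → van 3  [load 180/210]
3 vans opened.

3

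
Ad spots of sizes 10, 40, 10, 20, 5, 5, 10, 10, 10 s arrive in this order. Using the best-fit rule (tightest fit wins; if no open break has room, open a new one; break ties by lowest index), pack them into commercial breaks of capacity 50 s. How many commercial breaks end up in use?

  10 → break 1 (new)  [load 10/50]
  40 → break 1  [load 50/50]
  10 → break 2 (new)  [load 10/50]
  20 → break 2  [load 30/50]
  5 → break 2  [load 35/50]
  5 → break 2  [load 40/50]
  10 → break 2  [load 50/50]
  10 → break 3 (new)  [load 10/50]
  10 → break 3  [load 20/50]
3 commercial breaks opened.

3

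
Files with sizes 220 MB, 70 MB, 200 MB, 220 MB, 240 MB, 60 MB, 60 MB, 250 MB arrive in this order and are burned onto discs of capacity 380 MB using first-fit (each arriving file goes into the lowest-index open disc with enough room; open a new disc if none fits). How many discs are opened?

  220 → disc 1 (new)  [load 220/380]
  70 → disc 1  [load 290/380]
  200 → disc 2 (new)  [load 200/380]
  220 → disc 3 (new)  [load 220/380]
  240 → disc 4 (new)  [load 240/380]
  60 → disc 1  [load 350/380]
  60 → disc 2  [load 260/380]
  250 → disc 5 (new)  [load 250/380]
5 discs opened.

5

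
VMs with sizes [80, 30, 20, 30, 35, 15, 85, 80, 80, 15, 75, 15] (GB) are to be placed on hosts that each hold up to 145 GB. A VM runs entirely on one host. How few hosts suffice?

5

Total = 85 + 80 + 80 + 80 + 75 + 35 + 30 + 30 + 20 + 15 + 15 + 15 = 560 GB.
Lower bound: ⌈560/145⌉ = 4 hosts.
Also, 5 VMs each exceed 145/2 GB, and no two of those can share a host, so at least 5 hosts are needed.
A packing using 5 hosts:
  host 1: 85 + 35 + 20 = 140
  host 2: 80 + 30 + 30 = 140
  host 3: 80 + 15 + 15 + 15 = 125
  host 4: 80 = 80
  host 5: 75 = 75
This matches the lower bound, so 5 is optimal.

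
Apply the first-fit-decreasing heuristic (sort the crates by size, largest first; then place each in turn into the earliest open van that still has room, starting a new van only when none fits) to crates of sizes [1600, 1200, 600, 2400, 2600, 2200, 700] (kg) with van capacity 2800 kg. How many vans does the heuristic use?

Sorted descending: 2600, 2400, 2200, 1600, 1200, 700, 600.
  2600 → van 1 (new)  [load 2600/2800]
  2400 → van 2 (new)  [load 2400/2800]
  2200 → van 3 (new)  [load 2200/2800]
  1600 → van 4 (new)  [load 1600/2800]
  1200 → van 4  [load 2800/2800]
  700 → van 5 (new)  [load 700/2800]
  600 → van 3  [load 2800/2800]
5 vans opened.

5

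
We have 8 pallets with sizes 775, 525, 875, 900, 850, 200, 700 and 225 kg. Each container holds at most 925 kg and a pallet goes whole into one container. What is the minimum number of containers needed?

Total = 900 + 875 + 850 + 775 + 700 + 525 + 225 + 200 = 5050 kg.
Lower bound: ⌈5050/925⌉ = 6 containers.
A packing using 6 containers:
  container 1: 900 = 900
  container 2: 875 = 875
  container 3: 850 = 850
  container 4: 775 = 775
  container 5: 700 + 225 = 925
  container 6: 525 + 200 = 725
This matches the lower bound, so 6 is optimal.

6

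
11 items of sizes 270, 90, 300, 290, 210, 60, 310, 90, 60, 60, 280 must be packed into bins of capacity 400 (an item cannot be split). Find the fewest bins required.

Total = 310 + 300 + 290 + 280 + 270 + 210 + 90 + 90 + 60 + 60 + 60 = 2020.
Lower bound: ⌈2020/400⌉ = 6 bins.
A packing using 6 bins:
  bin 1: 310 + 90 = 400
  bin 2: 300 + 90 = 390
  bin 3: 290 + 60 = 350
  bin 4: 280 + 60 + 60 = 400
  bin 5: 270 = 270
  bin 6: 210 = 210
This matches the lower bound, so 6 is optimal.

6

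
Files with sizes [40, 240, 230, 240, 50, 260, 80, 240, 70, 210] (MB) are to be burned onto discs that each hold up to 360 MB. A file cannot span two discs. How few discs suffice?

Total = 260 + 240 + 240 + 240 + 230 + 210 + 80 + 70 + 50 + 40 = 1660 MB.
Lower bound: ⌈1660/360⌉ = 5 discs.
Also, 6 files each exceed 180 MB, and no two of those can share a disc, so at least 6 discs are needed.
A packing using 6 discs:
  disc 1: 260 + 80 = 340
  disc 2: 240 + 70 + 50 = 360
  disc 3: 240 + 40 = 280
  disc 4: 240 = 240
  disc 5: 230 = 230
  disc 6: 210 = 210
This matches the lower bound, so 6 is optimal.

6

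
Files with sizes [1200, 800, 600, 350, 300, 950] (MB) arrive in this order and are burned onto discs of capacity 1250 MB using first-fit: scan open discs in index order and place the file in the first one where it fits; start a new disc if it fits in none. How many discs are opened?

4

  1200 → disc 1 (new)  [load 1200/1250]
  800 → disc 2 (new)  [load 800/1250]
  600 → disc 3 (new)  [load 600/1250]
  350 → disc 2  [load 1150/1250]
  300 → disc 3  [load 900/1250]
  950 → disc 4 (new)  [load 950/1250]
4 discs opened.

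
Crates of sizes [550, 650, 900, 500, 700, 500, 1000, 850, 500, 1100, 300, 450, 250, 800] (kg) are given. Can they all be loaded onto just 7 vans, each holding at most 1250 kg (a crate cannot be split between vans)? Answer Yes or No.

No

Total = 9050 kg; ⌈9050/1250⌉ = 8.
At least 8 vans are required, but only 7 are allowed.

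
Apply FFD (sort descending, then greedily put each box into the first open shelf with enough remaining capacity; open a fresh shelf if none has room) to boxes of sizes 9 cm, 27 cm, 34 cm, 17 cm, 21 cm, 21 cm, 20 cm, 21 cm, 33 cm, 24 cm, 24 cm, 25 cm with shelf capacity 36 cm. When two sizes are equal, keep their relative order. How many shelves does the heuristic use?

Sorted descending: 34, 33, 27, 25, 24, 24, 21, 21, 21, 20, 17, 9.
  34 → shelf 1 (new)  [load 34/36]
  33 → shelf 2 (new)  [load 33/36]
  27 → shelf 3 (new)  [load 27/36]
  25 → shelf 4 (new)  [load 25/36]
  24 → shelf 5 (new)  [load 24/36]
  24 → shelf 6 (new)  [load 24/36]
  21 → shelf 7 (new)  [load 21/36]
  21 → shelf 8 (new)  [load 21/36]
  21 → shelf 9 (new)  [load 21/36]
  20 → shelf 10 (new)  [load 20/36]
  17 → shelf 11 (new)  [load 17/36]
  9 → shelf 3  [load 36/36]
11 shelves opened.

11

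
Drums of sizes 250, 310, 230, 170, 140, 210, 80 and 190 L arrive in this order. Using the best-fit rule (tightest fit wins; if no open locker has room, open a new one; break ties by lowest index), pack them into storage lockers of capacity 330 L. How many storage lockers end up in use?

6

  250 → locker 1 (new)  [load 250/330]
  310 → locker 2 (new)  [load 310/330]
  230 → locker 3 (new)  [load 230/330]
  170 → locker 4 (new)  [load 170/330]
  140 → locker 4  [load 310/330]
  210 → locker 5 (new)  [load 210/330]
  80 → locker 1  [load 330/330]
  190 → locker 6 (new)  [load 190/330]
6 storage lockers opened.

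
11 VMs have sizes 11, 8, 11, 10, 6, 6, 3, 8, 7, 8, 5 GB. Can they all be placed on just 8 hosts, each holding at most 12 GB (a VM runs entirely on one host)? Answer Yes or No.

Yes

A valid assignment using 8 hosts:
  host 1: 11 = 11
  host 2: 11 = 11
  host 3: 10 = 10
  host 4: 8 + 3 = 11
  host 5: 8 = 8
  host 6: 8 = 8
  host 7: 7 + 5 = 12
  host 8: 6 + 6 = 12
Every load is within 12 GB, so 8 hosts suffice.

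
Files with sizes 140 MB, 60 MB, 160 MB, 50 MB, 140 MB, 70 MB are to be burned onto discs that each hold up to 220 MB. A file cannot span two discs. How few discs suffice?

3

Total = 160 + 140 + 140 + 70 + 60 + 50 = 620 MB.
Lower bound: ⌈620/220⌉ = 3 discs.
A packing using 3 discs:
  disc 1: 160 + 60 = 220
  disc 2: 140 + 70 = 210
  disc 3: 140 + 50 = 190
This matches the lower bound, so 3 is optimal.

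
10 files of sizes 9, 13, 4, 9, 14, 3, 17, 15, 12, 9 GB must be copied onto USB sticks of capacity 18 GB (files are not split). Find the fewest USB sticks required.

Total = 17 + 15 + 14 + 13 + 12 + 9 + 9 + 9 + 4 + 3 = 105 GB.
Lower bound: ⌈105/18⌉ = 6 USB sticks.
A packing using 7 USB sticks:
  USB stick 1: 17 = 17
  USB stick 2: 15 + 3 = 18
  USB stick 3: 14 + 4 = 18
  USB stick 4: 13 = 13
  USB stick 5: 12 = 12
  USB stick 6: 9 + 9 = 18
  USB stick 7: 9 = 9
No arrangement into 6 USB sticks stays within capacity, so 7 is optimal.

7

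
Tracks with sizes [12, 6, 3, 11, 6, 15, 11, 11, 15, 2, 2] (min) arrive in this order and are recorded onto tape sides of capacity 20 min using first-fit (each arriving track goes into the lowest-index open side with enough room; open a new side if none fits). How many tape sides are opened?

  12 → side 1 (new)  [load 12/20]
  6 → side 1  [load 18/20]
  3 → side 2 (new)  [load 3/20]
  11 → side 2  [load 14/20]
  6 → side 2  [load 20/20]
  15 → side 3 (new)  [load 15/20]
  11 → side 4 (new)  [load 11/20]
  11 → side 5 (new)  [load 11/20]
  15 → side 6 (new)  [load 15/20]
  2 → side 1  [load 20/20]
  2 → side 3  [load 17/20]
6 tape sides opened.

6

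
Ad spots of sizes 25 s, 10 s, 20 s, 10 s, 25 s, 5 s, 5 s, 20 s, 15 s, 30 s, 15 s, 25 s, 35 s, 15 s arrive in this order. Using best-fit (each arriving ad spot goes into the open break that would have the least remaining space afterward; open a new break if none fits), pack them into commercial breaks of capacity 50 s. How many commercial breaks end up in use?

6

  25 → break 1 (new)  [load 25/50]
  10 → break 1  [load 35/50]
  20 → break 2 (new)  [load 20/50]
  10 → break 1  [load 45/50]
  25 → break 2  [load 45/50]
  5 → break 1  [load 50/50]
  5 → break 2  [load 50/50]
  20 → break 3 (new)  [load 20/50]
  15 → break 3  [load 35/50]
  30 → break 4 (new)  [load 30/50]
  15 → break 3  [load 50/50]
  25 → break 5 (new)  [load 25/50]
  35 → break 6 (new)  [load 35/50]
  15 → break 6  [load 50/50]
6 commercial breaks opened.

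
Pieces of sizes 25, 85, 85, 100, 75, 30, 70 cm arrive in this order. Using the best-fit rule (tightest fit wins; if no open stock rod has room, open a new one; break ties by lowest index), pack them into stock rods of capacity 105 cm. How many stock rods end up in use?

  25 → stock rod 1 (new)  [load 25/105]
  85 → stock rod 2 (new)  [load 85/105]
  85 → stock rod 3 (new)  [load 85/105]
  100 → stock rod 4 (new)  [load 100/105]
  75 → stock rod 1  [load 100/105]
  30 → stock rod 5 (new)  [load 30/105]
  70 → stock rod 5  [load 100/105]
5 stock rods opened.

5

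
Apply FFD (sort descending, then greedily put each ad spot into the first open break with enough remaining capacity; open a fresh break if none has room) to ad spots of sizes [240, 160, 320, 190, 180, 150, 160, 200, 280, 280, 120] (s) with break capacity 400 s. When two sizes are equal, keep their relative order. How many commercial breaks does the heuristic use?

7

Sorted descending: 320, 280, 280, 240, 200, 190, 180, 160, 160, 150, 120.
  320 → break 1 (new)  [load 320/400]
  280 → break 2 (new)  [load 280/400]
  280 → break 3 (new)  [load 280/400]
  240 → break 4 (new)  [load 240/400]
  200 → break 5 (new)  [load 200/400]
  190 → break 5  [load 390/400]
  180 → break 6 (new)  [load 180/400]
  160 → break 4  [load 400/400]
  160 → break 6  [load 340/400]
  150 → break 7 (new)  [load 150/400]
  120 → break 2  [load 400/400]
7 commercial breaks opened.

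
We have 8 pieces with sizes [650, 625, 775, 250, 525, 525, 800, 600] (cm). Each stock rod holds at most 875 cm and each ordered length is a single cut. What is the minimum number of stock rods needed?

7

Total = 800 + 775 + 650 + 625 + 600 + 525 + 525 + 250 = 4750 cm.
Lower bound: ⌈4750/875⌉ = 6 stock rods.
Also, 7 pieces each exceed 875/2 cm, and no two of those can share a stock rod, so at least 7 stock rods are needed.
A packing using 7 stock rods:
  stock rod 1: 800 = 800
  stock rod 2: 775 = 775
  stock rod 3: 650 = 650
  stock rod 4: 625 + 250 = 875
  stock rod 5: 600 = 600
  stock rod 6: 525 = 525
  stock rod 7: 525 = 525
This matches the lower bound, so 7 is optimal.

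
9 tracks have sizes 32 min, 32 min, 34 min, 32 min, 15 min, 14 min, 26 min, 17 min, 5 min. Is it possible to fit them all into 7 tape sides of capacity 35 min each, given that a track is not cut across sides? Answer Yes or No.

Yes

A valid assignment using 7 tape sides:
  side 1: 34 = 34
  side 2: 32 = 32
  side 3: 32 = 32
  side 4: 32 = 32
  side 5: 26 + 5 = 31
  side 6: 17 + 15 = 32
  side 7: 14 = 14
Every load is within 35 min, so 7 tape sides suffice.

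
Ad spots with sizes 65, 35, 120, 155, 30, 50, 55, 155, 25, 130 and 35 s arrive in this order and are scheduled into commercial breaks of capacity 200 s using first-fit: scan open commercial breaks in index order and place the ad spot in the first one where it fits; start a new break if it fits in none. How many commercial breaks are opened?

5

  65 → break 1 (new)  [load 65/200]
  35 → break 1  [load 100/200]
  120 → break 2 (new)  [load 120/200]
  155 → break 3 (new)  [load 155/200]
  30 → break 1  [load 130/200]
  50 → break 1  [load 180/200]
  55 → break 2  [load 175/200]
  155 → break 4 (new)  [load 155/200]
  25 → break 2  [load 200/200]
  130 → break 5 (new)  [load 130/200]
  35 → break 3  [load 190/200]
5 commercial breaks opened.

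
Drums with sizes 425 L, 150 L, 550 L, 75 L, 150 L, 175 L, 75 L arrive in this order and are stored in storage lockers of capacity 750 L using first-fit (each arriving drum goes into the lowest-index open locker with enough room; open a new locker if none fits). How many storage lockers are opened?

  425 → locker 1 (new)  [load 425/750]
  150 → locker 1  [load 575/750]
  550 → locker 2 (new)  [load 550/750]
  75 → locker 1  [load 650/750]
  150 → locker 2  [load 700/750]
  175 → locker 3 (new)  [load 175/750]
  75 → locker 1  [load 725/750]
3 storage lockers opened.

3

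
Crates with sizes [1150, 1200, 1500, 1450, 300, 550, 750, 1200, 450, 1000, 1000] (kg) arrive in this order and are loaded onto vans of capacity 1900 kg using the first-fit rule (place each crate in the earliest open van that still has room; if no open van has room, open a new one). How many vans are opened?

7

  1150 → van 1 (new)  [load 1150/1900]
  1200 → van 2 (new)  [load 1200/1900]
  1500 → van 3 (new)  [load 1500/1900]
  1450 → van 4 (new)  [load 1450/1900]
  300 → van 1  [load 1450/1900]
  550 → van 2  [load 1750/1900]
  750 → van 5 (new)  [load 750/1900]
  1200 → van 6 (new)  [load 1200/1900]
  450 → van 1  [load 1900/1900]
  1000 → van 5  [load 1750/1900]
  1000 → van 7 (new)  [load 1000/1900]
7 vans opened.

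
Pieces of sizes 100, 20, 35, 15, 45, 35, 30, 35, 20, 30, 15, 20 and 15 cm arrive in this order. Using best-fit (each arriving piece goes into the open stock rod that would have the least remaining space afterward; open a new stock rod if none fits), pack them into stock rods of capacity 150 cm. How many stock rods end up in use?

  100 → stock rod 1 (new)  [load 100/150]
  20 → stock rod 1  [load 120/150]
  35 → stock rod 2 (new)  [load 35/150]
  15 → stock rod 1  [load 135/150]
  45 → stock rod 2  [load 80/150]
  35 → stock rod 2  [load 115/150]
  30 → stock rod 2  [load 145/150]
  35 → stock rod 3 (new)  [load 35/150]
  20 → stock rod 3  [load 55/150]
  30 → stock rod 3  [load 85/150]
  15 → stock rod 1  [load 150/150]
  20 → stock rod 3  [load 105/150]
  15 → stock rod 3  [load 120/150]
3 stock rods opened.

3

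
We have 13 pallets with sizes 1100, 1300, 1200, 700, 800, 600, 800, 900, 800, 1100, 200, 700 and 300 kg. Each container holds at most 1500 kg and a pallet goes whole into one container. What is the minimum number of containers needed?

Total = 1300 + 1200 + 1100 + 1100 + 900 + 800 + 800 + 800 + 700 + 700 + 600 + 300 + 200 = 10500 kg.
Lower bound: ⌈10500/1500⌉ = 7 containers.
Also, 8 pallets each exceed 750 kg, and no two of those can share a container, so at least 8 containers are needed.
A packing using 8 containers:
  container 1: 1300 + 200 = 1500
  container 2: 1200 + 300 = 1500
  container 3: 1100 = 1100
  container 4: 1100 = 1100
  container 5: 900 + 600 = 1500
  container 6: 800 + 700 = 1500
  container 7: 800 + 700 = 1500
  container 8: 800 = 800
This matches the lower bound, so 8 is optimal.

8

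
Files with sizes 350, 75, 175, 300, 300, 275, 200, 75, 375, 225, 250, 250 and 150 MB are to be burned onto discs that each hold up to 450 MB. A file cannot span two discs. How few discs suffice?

8

Total = 375 + 350 + 300 + 300 + 275 + 250 + 250 + 225 + 200 + 175 + 150 + 75 + 75 = 3000 MB.
Lower bound: ⌈3000/450⌉ = 7 discs.
A packing using 8 discs:
  disc 1: 375 + 75 = 450
  disc 2: 350 + 75 = 425
  disc 3: 300 + 150 = 450
  disc 4: 300 = 300
  disc 5: 275 + 175 = 450
  disc 6: 250 + 200 = 450
  disc 7: 250 = 250
  disc 8: 225 = 225
No arrangement into 7 discs stays within capacity, so 8 is optimal.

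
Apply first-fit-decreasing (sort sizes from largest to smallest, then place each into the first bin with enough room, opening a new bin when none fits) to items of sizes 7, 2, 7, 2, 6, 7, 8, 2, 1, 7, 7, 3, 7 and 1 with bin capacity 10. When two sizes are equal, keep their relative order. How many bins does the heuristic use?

Sorted descending: 8, 7, 7, 7, 7, 7, 7, 6, 3, 2, 2, 2, 1, 1.
  8 → bin 1 (new)  [load 8/10]
  7 → bin 2 (new)  [load 7/10]
  7 → bin 3 (new)  [load 7/10]
  7 → bin 4 (new)  [load 7/10]
  7 → bin 5 (new)  [load 7/10]
  7 → bin 6 (new)  [load 7/10]
  7 → bin 7 (new)  [load 7/10]
  6 → bin 8 (new)  [load 6/10]
  3 → bin 2  [load 10/10]
  2 → bin 1  [load 10/10]
  2 → bin 3  [load 9/10]
  2 → bin 4  [load 9/10]
  1 → bin 3  [load 10/10]
  1 → bin 4  [load 10/10]
8 bins opened.

8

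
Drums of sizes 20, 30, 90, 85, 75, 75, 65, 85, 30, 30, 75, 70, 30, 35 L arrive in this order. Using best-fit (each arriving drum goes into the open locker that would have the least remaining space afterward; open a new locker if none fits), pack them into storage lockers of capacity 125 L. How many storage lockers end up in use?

8

  20 → locker 1 (new)  [load 20/125]
  30 → locker 1  [load 50/125]
  90 → locker 2 (new)  [load 90/125]
  85 → locker 3 (new)  [load 85/125]
  75 → locker 1  [load 125/125]
  75 → locker 4 (new)  [load 75/125]
  65 → locker 5 (new)  [load 65/125]
  85 → locker 6 (new)  [load 85/125]
  30 → locker 2  [load 120/125]
  30 → locker 3  [load 115/125]
  75 → locker 7 (new)  [load 75/125]
  70 → locker 8 (new)  [load 70/125]
  30 → locker 6  [load 115/125]
  35 → locker 4  [load 110/125]
8 storage lockers opened.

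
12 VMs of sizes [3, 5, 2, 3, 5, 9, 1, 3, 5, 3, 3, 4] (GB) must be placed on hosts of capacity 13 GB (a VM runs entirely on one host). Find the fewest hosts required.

4

Total = 9 + 5 + 5 + 5 + 4 + 3 + 3 + 3 + 3 + 3 + 2 + 1 = 46 GB.
Lower bound: ⌈46/13⌉ = 4 hosts.
A packing using 4 hosts:
  host 1: 9 + 4 = 13
  host 2: 5 + 5 + 3 = 13
  host 3: 5 + 3 + 3 + 2 = 13
  host 4: 3 + 3 + 1 = 7
This matches the lower bound, so 4 is optimal.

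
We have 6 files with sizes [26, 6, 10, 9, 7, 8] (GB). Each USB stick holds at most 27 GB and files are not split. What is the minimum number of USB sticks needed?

3

Total = 26 + 10 + 9 + 8 + 7 + 6 = 66 GB.
Lower bound: ⌈66/27⌉ = 3 USB sticks.
A packing using 3 USB sticks:
  USB stick 1: 26 = 26
  USB stick 2: 10 + 9 + 8 = 27
  USB stick 3: 7 + 6 = 13
This matches the lower bound, so 3 is optimal.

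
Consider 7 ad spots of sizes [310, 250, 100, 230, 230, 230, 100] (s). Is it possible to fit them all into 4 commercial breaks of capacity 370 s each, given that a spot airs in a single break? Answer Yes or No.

Total = 1450 s; ⌈1450/370⌉ = 4.
5 ad spots each exceed half the capacity and cannot share a break, forcing at least 5 commercial breaks.
At least 5 commercial breaks are required, but only 4 are allowed.

No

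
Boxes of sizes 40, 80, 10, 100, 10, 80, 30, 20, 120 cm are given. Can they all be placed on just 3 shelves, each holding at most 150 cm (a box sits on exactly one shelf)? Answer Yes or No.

Total = 490 cm; ⌈490/150⌉ = 4.
At least 4 shelves are required, but only 3 are allowed.

No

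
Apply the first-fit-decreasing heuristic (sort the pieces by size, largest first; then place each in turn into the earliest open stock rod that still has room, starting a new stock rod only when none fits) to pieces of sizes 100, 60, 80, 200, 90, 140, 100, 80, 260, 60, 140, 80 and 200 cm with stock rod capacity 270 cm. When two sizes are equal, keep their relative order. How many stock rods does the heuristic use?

7

Sorted descending: 260, 200, 200, 140, 140, 100, 100, 90, 80, 80, 80, 60, 60.
  260 → stock rod 1 (new)  [load 260/270]
  200 → stock rod 2 (new)  [load 200/270]
  200 → stock rod 3 (new)  [load 200/270]
  140 → stock rod 4 (new)  [load 140/270]
  140 → stock rod 5 (new)  [load 140/270]
  100 → stock rod 4  [load 240/270]
  100 → stock rod 5  [load 240/270]
  90 → stock rod 6 (new)  [load 90/270]
  80 → stock rod 6  [load 170/270]
  80 → stock rod 6  [load 250/270]
  80 → stock rod 7 (new)  [load 80/270]
  60 → stock rod 2  [load 260/270]
  60 → stock rod 3  [load 260/270]
7 stock rods opened.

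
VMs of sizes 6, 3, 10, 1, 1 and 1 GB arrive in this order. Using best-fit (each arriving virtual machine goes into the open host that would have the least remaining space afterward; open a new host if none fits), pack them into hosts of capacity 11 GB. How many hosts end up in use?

2

  6 → host 1 (new)  [load 6/11]
  3 → host 1  [load 9/11]
  10 → host 2 (new)  [load 10/11]
  1 → host 2  [load 11/11]
  1 → host 1  [load 10/11]
  1 → host 1  [load 11/11]
2 hosts opened.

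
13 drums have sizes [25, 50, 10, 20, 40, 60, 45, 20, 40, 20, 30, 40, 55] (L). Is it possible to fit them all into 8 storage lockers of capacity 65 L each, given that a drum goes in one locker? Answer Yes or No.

A valid assignment using 8 storage lockers:
  locker 1: 60 = 60
  locker 2: 55 + 10 = 65
  locker 3: 50 = 50
  locker 4: 45 + 20 = 65
  locker 5: 40 + 25 = 65
  locker 6: 40 + 20 = 60
  locker 7: 40 + 20 = 60
  locker 8: 30 = 30
Every load is within 65 L, so 8 storage lockers suffice.

Yes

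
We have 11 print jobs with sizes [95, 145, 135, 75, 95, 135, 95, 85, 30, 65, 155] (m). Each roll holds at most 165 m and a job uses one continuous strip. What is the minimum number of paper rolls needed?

Total = 155 + 145 + 135 + 135 + 95 + 95 + 95 + 85 + 75 + 65 + 30 = 1110 m.
Lower bound: ⌈1110/165⌉ = 7 paper rolls.
Also, 8 print jobs each exceed 165/2 m, and no two of those can share a roll, so at least 8 paper rolls are needed.
A packing using 8 paper rolls:
  roll 1: 155 = 155
  roll 2: 145 = 145
  roll 3: 135 + 30 = 165
  roll 4: 135 = 135
  roll 5: 95 + 65 = 160
  roll 6: 95 = 95
  roll 7: 95 = 95
  roll 8: 85 + 75 = 160
This matches the lower bound, so 8 is optimal.

8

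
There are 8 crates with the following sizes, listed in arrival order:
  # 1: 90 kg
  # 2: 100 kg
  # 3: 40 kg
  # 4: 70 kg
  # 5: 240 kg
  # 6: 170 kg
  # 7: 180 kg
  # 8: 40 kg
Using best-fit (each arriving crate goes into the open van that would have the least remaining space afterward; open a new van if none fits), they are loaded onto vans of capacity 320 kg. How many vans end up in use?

  90 → van 1 (new)  [load 90/320]
  100 → van 1  [load 190/320]
  40 → van 1  [load 230/320]
  70 → van 1  [load 300/320]
  240 → van 2 (new)  [load 240/320]
  170 → van 3 (new)  [load 170/320]
  180 → van 4 (new)  [load 180/320]
  40 → van 2  [load 280/320]
4 vans opened.

4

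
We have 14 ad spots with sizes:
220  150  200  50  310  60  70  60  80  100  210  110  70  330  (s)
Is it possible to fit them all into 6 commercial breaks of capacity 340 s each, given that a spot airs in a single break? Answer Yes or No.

Total = 2020 s; ⌈2020/340⌉ = 6.
The bound of 6 does not rule out 6, but exhaustive search shows no assignment into 6 commercial breaks of capacity 340 s exists — the minimum is 7.

No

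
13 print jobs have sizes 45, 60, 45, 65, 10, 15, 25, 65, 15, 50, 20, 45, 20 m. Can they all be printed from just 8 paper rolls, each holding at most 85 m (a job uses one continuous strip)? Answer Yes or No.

A valid assignment using 7 paper rolls:
  roll 1: 65 + 20 = 85
  roll 2: 65 + 20 = 85
  roll 3: 60 + 25 = 85
  roll 4: 50 + 15 + 15 = 80
  roll 5: 45 + 10 = 55
  roll 6: 45 = 45
  roll 7: 45 = 45
That uses only 7 ≤ 8, so 8 paper rolls are enough.

Yes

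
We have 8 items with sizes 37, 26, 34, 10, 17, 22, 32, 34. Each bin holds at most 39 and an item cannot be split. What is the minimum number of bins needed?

6

Total = 37 + 34 + 34 + 32 + 26 + 22 + 17 + 10 = 212.
Lower bound: ⌈212/39⌉ = 6 bins.
A packing using 6 bins:
  bin 1: 37 = 37
  bin 2: 34 = 34
  bin 3: 34 = 34
  bin 4: 32 = 32
  bin 5: 26 + 10 = 36
  bin 6: 22 + 17 = 39
This matches the lower bound, so 6 is optimal.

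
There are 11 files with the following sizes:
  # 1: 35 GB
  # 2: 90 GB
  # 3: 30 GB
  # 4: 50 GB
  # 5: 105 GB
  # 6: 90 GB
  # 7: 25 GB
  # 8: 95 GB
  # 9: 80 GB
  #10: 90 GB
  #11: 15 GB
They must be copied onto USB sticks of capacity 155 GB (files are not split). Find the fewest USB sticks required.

Total = 105 + 95 + 90 + 90 + 90 + 80 + 50 + 35 + 30 + 25 + 15 = 705 GB.
Lower bound: ⌈705/155⌉ = 5 USB sticks.
Also, 6 files each exceed 155/2 GB, and no two of those can share a USB stick, so at least 6 USB sticks are needed.
A packing using 6 USB sticks:
  USB stick 1: 105 + 50 = 155
  USB stick 2: 95 + 35 + 25 = 155
  USB stick 3: 90 + 30 + 15 = 135
  USB stick 4: 90 = 90
  USB stick 5: 90 = 90
  USB stick 6: 80 = 80
This matches the lower bound, so 6 is optimal.

6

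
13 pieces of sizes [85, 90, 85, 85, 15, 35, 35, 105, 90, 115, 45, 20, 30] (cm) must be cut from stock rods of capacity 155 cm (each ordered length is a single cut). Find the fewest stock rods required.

7

Total = 115 + 105 + 90 + 90 + 85 + 85 + 85 + 45 + 35 + 35 + 30 + 20 + 15 = 835 cm.
Lower bound: ⌈835/155⌉ = 6 stock rods.
Also, 7 pieces each exceed 155/2 cm, and no two of those can share a stock rod, so at least 7 stock rods are needed.
A packing using 7 stock rods:
  stock rod 1: 115 + 35 = 150
  stock rod 2: 105 + 45 = 150
  stock rod 3: 90 + 35 + 30 = 155
  stock rod 4: 90 + 20 + 15 = 125
  stock rod 5: 85 = 85
  stock rod 6: 85 = 85
  stock rod 7: 85 = 85
This matches the lower bound, so 7 is optimal.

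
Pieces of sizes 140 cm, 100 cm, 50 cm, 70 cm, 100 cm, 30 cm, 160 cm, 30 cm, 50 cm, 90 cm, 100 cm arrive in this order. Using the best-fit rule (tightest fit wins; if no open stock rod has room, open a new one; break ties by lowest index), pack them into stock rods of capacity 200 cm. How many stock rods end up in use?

  140 → stock rod 1 (new)  [load 140/200]
  100 → stock rod 2 (new)  [load 100/200]
  50 → stock rod 1  [load 190/200]
  70 → stock rod 2  [load 170/200]
  100 → stock rod 3 (new)  [load 100/200]
  30 → stock rod 2  [load 200/200]
  160 → stock rod 4 (new)  [load 160/200]
  30 → stock rod 4  [load 190/200]
  50 → stock rod 3  [load 150/200]
  90 → stock rod 5 (new)  [load 90/200]
  100 → stock rod 5  [load 190/200]
5 stock rods opened.

5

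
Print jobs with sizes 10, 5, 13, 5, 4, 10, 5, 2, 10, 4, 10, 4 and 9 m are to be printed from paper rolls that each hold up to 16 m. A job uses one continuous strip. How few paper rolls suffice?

7

Total = 13 + 10 + 10 + 10 + 10 + 9 + 5 + 5 + 5 + 4 + 4 + 4 + 2 = 91 m.
Lower bound: ⌈91/16⌉ = 6 paper rolls.
A packing using 7 paper rolls:
  roll 1: 13 + 2 = 15
  roll 2: 10 + 5 = 15
  roll 3: 10 + 5 = 15
  roll 4: 10 + 5 = 15
  roll 5: 10 + 4 = 14
  roll 6: 9 + 4 = 13
  roll 7: 4 = 4
No arrangement into 6 paper rolls stays within capacity, so 7 is optimal.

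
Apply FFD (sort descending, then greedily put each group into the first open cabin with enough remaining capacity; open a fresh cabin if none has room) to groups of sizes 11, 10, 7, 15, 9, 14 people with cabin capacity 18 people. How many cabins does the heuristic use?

5

Sorted descending: 15, 14, 11, 10, 9, 7.
  15 → cabin 1 (new)  [load 15/18]
  14 → cabin 2 (new)  [load 14/18]
  11 → cabin 3 (new)  [load 11/18]
  10 → cabin 4 (new)  [load 10/18]
  9 → cabin 5 (new)  [load 9/18]
  7 → cabin 3  [load 18/18]
5 cabins opened.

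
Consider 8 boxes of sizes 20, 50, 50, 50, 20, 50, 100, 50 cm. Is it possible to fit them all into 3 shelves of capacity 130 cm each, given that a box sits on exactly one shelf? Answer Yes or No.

Total = 390 cm; ⌈390/130⌉ = 3.
The bound of 3 does not rule out 3, but exhaustive search shows no assignment into 3 shelves of capacity 130 cm exists — the minimum is 4.

No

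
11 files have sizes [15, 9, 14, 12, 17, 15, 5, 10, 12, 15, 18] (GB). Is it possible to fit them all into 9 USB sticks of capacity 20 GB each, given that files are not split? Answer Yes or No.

A valid assignment using 9 USB sticks:
  USB stick 1: 18 = 18
  USB stick 2: 17 = 17
  USB stick 3: 15 + 5 = 20
  USB stick 4: 15 = 15
  USB stick 5: 15 = 15
  USB stick 6: 14 = 14
  USB stick 7: 12 = 12
  USB stick 8: 12 = 12
  USB stick 9: 10 + 9 = 19
Every load is within 20 GB, so 9 USB sticks suffice.

Yes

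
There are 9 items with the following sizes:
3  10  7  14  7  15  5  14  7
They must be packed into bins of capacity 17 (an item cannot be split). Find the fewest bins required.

6

Total = 15 + 14 + 14 + 10 + 7 + 7 + 7 + 5 + 3 = 82.
Lower bound: ⌈82/17⌉ = 5 bins.
A packing using 6 bins:
  bin 1: 15 = 15
  bin 2: 14 + 3 = 17
  bin 3: 14 = 14
  bin 4: 10 + 7 = 17
  bin 5: 7 + 7 = 14
  bin 6: 5 = 5
No arrangement into 5 bins stays within capacity, so 6 is optimal.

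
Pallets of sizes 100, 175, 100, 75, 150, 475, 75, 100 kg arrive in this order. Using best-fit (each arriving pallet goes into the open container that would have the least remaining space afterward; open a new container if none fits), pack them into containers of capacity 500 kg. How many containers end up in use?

3

  100 → container 1 (new)  [load 100/500]
  175 → container 1  [load 275/500]
  100 → container 1  [load 375/500]
  75 → container 1  [load 450/500]
  150 → container 2 (new)  [load 150/500]
  475 → container 3 (new)  [load 475/500]
  75 → container 2  [load 225/500]
  100 → container 2  [load 325/500]
3 containers opened.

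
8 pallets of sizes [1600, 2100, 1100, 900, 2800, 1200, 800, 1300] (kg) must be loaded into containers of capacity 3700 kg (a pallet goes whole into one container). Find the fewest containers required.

4

Total = 2800 + 2100 + 1600 + 1300 + 1200 + 1100 + 900 + 800 = 11800 kg.
Lower bound: ⌈11800/3700⌉ = 4 containers.
A packing using 4 containers:
  container 1: 2800 + 900 = 3700
  container 2: 2100 + 1600 = 3700
  container 3: 1300 + 1200 + 1100 = 3600
  container 4: 800 = 800
This matches the lower bound, so 4 is optimal.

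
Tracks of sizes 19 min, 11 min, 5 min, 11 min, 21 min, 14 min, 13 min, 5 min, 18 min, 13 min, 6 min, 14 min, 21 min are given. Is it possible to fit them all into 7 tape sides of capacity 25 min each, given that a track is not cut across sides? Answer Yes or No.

No

Total = 171 min; ⌈171/25⌉ = 7.
8 tracks each exceed half the capacity and cannot share a side, forcing at least 8 tape sides.
At least 8 tape sides are required, but only 7 are allowed.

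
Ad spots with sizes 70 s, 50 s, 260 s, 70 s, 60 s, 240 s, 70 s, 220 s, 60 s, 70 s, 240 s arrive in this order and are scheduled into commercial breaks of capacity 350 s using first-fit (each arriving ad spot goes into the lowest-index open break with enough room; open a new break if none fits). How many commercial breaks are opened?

  70 → break 1 (new)  [load 70/350]
  50 → break 1  [load 120/350]
  260 → break 2 (new)  [load 260/350]
  70 → break 1  [load 190/350]
  60 → break 1  [load 250/350]
  240 → break 3 (new)  [load 240/350]
  70 → break 1  [load 320/350]
  220 → break 4 (new)  [load 220/350]
  60 → break 2  [load 320/350]
  70 → break 3  [load 310/350]
  240 → break 5 (new)  [load 240/350]
5 commercial breaks opened.

5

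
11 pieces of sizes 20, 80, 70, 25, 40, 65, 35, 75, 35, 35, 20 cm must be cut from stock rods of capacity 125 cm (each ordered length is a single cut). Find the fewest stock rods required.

5

Total = 80 + 75 + 70 + 65 + 40 + 35 + 35 + 35 + 25 + 20 + 20 = 500 cm.
Lower bound: ⌈500/125⌉ = 4 stock rods.
A packing using 5 stock rods:
  stock rod 1: 80 + 40 = 120
  stock rod 2: 75 + 35 = 110
  stock rod 3: 70 + 35 + 20 = 125
  stock rod 4: 65 + 35 + 25 = 125
  stock rod 5: 20 = 20
No arrangement into 4 stock rods stays within capacity, so 5 is optimal.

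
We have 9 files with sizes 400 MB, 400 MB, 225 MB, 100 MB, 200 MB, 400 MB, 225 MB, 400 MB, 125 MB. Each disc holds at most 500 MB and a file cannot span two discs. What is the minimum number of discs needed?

6

Total = 400 + 400 + 400 + 400 + 225 + 225 + 200 + 125 + 100 = 2475 MB.
Lower bound: ⌈2475/500⌉ = 5 discs.
A packing using 6 discs:
  disc 1: 400 + 100 = 500
  disc 2: 400 = 400
  disc 3: 400 = 400
  disc 4: 400 = 400
  disc 5: 225 + 225 = 450
  disc 6: 200 + 125 = 325
No arrangement into 5 discs stays within capacity, so 6 is optimal.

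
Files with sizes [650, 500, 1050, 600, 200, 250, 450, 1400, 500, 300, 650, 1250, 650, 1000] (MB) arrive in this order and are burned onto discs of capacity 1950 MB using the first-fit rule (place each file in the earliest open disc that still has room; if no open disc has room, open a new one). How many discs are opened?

6

  650 → disc 1 (new)  [load 650/1950]
  500 → disc 1  [load 1150/1950]
  1050 → disc 2 (new)  [load 1050/1950]
  600 → disc 1  [load 1750/1950]
  200 → disc 1  [load 1950/1950]
  250 → disc 2  [load 1300/1950]
  450 → disc 2  [load 1750/1950]
  1400 → disc 3 (new)  [load 1400/1950]
  500 → disc 3  [load 1900/1950]
  300 → disc 4 (new)  [load 300/1950]
  650 → disc 4  [load 950/1950]
  1250 → disc 5 (new)  [load 1250/1950]
  650 → disc 4  [load 1600/1950]
  1000 → disc 6 (new)  [load 1000/1950]
6 discs opened.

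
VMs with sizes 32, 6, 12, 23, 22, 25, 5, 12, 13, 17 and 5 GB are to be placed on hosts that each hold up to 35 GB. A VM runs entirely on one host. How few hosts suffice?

5

Total = 32 + 25 + 23 + 22 + 17 + 13 + 12 + 12 + 6 + 5 + 5 = 172 GB.
Lower bound: ⌈172/35⌉ = 5 hosts.
A packing using 5 hosts:
  host 1: 32 = 32
  host 2: 25 + 5 + 5 = 35
  host 3: 23 + 12 = 35
  host 4: 22 + 13 = 35
  host 5: 17 + 12 + 6 = 35
This matches the lower bound, so 5 is optimal.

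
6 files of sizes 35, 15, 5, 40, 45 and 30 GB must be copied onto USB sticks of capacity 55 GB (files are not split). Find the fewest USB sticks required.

Total = 45 + 40 + 35 + 30 + 15 + 5 = 170 GB.
Lower bound: ⌈170/55⌉ = 4 USB sticks.
A packing using 4 USB sticks:
  USB stick 1: 45 + 5 = 50
  USB stick 2: 40 + 15 = 55
  USB stick 3: 35 = 35
  USB stick 4: 30 = 30
This matches the lower bound, so 4 is optimal.

4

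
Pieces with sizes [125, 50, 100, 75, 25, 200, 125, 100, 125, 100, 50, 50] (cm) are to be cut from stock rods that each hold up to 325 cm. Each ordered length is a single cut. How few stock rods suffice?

4

Total = 200 + 125 + 125 + 125 + 100 + 100 + 100 + 75 + 50 + 50 + 50 + 25 = 1125 cm.
Lower bound: ⌈1125/325⌉ = 4 stock rods.
A packing using 4 stock rods:
  stock rod 1: 200 + 125 = 325
  stock rod 2: 125 + 125 + 75 = 325
  stock rod 3: 100 + 100 + 100 + 25 = 325
  stock rod 4: 50 + 50 + 50 = 150
This matches the lower bound, so 4 is optimal.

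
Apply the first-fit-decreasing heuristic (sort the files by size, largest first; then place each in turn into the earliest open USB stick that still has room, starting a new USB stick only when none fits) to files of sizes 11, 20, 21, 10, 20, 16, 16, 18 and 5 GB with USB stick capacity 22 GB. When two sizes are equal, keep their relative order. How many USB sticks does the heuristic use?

7

Sorted descending: 21, 20, 20, 18, 16, 16, 11, 10, 5.
  21 → USB stick 1 (new)  [load 21/22]
  20 → USB stick 2 (new)  [load 20/22]
  20 → USB stick 3 (new)  [load 20/22]
  18 → USB stick 4 (new)  [load 18/22]
  16 → USB stick 5 (new)  [load 16/22]
  16 → USB stick 6 (new)  [load 16/22]
  11 → USB stick 7 (new)  [load 11/22]
  10 → USB stick 7  [load 21/22]
  5 → USB stick 5  [load 21/22]
7 USB sticks opened.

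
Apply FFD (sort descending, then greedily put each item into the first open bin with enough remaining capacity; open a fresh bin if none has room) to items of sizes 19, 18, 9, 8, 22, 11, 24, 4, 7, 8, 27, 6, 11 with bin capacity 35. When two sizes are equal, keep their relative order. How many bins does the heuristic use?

6

Sorted descending: 27, 24, 22, 19, 18, 11, 11, 9, 8, 8, 7, 6, 4.
  27 → bin 1 (new)  [load 27/35]
  24 → bin 2 (new)  [load 24/35]
  22 → bin 3 (new)  [load 22/35]
  19 → bin 4 (new)  [load 19/35]
  18 → bin 5 (new)  [load 18/35]
  11 → bin 2  [load 35/35]
  11 → bin 3  [load 33/35]
  9 → bin 4  [load 28/35]
  8 → bin 1  [load 35/35]
  8 → bin 5  [load 26/35]
  7 → bin 4  [load 35/35]
  6 → bin 5  [load 32/35]
  4 → bin 6 (new)  [load 4/35]
6 bins opened.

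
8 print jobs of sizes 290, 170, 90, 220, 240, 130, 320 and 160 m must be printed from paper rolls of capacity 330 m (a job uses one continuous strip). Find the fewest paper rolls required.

Total = 320 + 290 + 240 + 220 + 170 + 160 + 130 + 90 = 1620 m.
Lower bound: ⌈1620/330⌉ = 5 paper rolls.
A packing using 6 paper rolls:
  roll 1: 320 = 320
  roll 2: 290 = 290
  roll 3: 240 + 90 = 330
  roll 4: 220 = 220
  roll 5: 170 + 160 = 330
  roll 6: 130 = 130
No arrangement into 5 paper rolls stays within capacity, so 6 is optimal.

6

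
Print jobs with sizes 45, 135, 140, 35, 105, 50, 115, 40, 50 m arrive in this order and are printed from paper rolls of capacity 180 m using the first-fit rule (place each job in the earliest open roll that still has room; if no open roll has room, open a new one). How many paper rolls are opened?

  45 → roll 1 (new)  [load 45/180]
  135 → roll 1  [load 180/180]
  140 → roll 2 (new)  [load 140/180]
  35 → roll 2  [load 175/180]
  105 → roll 3 (new)  [load 105/180]
  50 → roll 3  [load 155/180]
  115 → roll 4 (new)  [load 115/180]
  40 → roll 4  [load 155/180]
  50 → roll 5 (new)  [load 50/180]
5 paper rolls opened.

5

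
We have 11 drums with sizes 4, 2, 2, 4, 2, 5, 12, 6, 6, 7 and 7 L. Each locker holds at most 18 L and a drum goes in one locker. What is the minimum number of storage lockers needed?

Total = 12 + 7 + 7 + 6 + 6 + 5 + 4 + 4 + 2 + 2 + 2 = 57 L.
Lower bound: ⌈57/18⌉ = 4 storage lockers.
A packing using 4 storage lockers:
  locker 1: 12 + 6 = 18
  locker 2: 7 + 7 + 4 = 18
  locker 3: 6 + 5 + 4 + 2 = 17
  locker 4: 2 + 2 = 4
This matches the lower bound, so 4 is optimal.

4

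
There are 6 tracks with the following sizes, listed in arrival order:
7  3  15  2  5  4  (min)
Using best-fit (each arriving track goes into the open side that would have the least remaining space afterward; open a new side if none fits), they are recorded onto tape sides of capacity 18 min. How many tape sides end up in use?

  7 → side 1 (new)  [load 7/18]
  3 → side 1  [load 10/18]
  15 → side 2 (new)  [load 15/18]
  2 → side 2  [load 17/18]
  5 → side 1  [load 15/18]
  4 → side 3 (new)  [load 4/18]
3 tape sides opened.

3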